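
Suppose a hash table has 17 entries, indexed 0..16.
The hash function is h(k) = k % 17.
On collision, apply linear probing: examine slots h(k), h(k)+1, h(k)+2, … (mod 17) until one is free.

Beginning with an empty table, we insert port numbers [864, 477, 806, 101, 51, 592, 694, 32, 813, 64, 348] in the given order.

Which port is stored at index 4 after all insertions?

813

864 hashes to 14; slot 14 is free => place at 14.
477 hashes to 1; slot 1 is free => place at 1.
806 hashes to 7; slot 7 is free => place at 7.
101 hashes to 16; slot 16 is free => place at 16.
51 hashes to 0; slot 0 is free => place at 0.
592 hashes to 14; 14 taken => place at 15.
694 hashes to 14; 14,15,16,0,1 taken => place at 2.
32 hashes to 15; 15,16,0,1,2 taken => place at 3.
813 hashes to 14; 14,15,16,0,1,2,3 taken => place at 4.
64 hashes to 13; slot 13 is free => place at 13.
348 hashes to 8; slot 8 is free => place at 8.
Table: [51, 477, 694, 32, 813, ., ., 806, 348, ., ., ., ., 64, 864, 592, 101]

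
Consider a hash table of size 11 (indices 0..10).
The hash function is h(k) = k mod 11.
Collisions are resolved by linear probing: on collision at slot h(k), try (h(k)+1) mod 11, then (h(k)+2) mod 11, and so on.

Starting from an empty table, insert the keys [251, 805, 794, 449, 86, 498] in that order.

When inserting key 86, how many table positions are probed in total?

251: h=9 → slot 9
805: h=2 → slot 2
794: h=2, probe 2,3 → slot 3
449: h=9, probe 9,10 → slot 10
86: h=9, probe 9,10,0 → slot 0
498: h=3, probe 3,4 → slot 4
Table: [86, -, 805, 794, 498, -, -, -, -, 251, 449]

3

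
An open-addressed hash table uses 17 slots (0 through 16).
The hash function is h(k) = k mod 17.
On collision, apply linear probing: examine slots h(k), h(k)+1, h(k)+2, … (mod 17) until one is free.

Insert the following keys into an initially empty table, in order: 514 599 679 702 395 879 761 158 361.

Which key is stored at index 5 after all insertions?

599

Insert 514: h=4, slot 4 empty -> index 4.
Insert 599: h=4, slot 4 occupied -> index 5.
Insert 679: h=16, slot 16 empty -> index 16.
Insert 702: h=5, slot 5 occupied -> index 6.
Insert 395: h=4, slots 4,5,6 occupied -> index 7.
Insert 879: h=12, slot 12 empty -> index 12.
Insert 761: h=13, slot 13 empty -> index 13.
Insert 158: h=5, slots 5,6,7 occupied -> index 8.
Insert 361: h=4, slots 4,5,6,7,8 occupied -> index 9.
Table: [-, -, -, -, 514, 599, 702, 395, 158, 361, -, -, 879, 761, -, -, 679]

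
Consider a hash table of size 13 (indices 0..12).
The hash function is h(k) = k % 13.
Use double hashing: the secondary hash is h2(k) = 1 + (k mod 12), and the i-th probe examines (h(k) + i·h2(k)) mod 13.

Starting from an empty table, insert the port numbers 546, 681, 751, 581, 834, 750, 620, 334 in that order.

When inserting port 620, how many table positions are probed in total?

546 hashes to 0; slot 0 is free -> place at 0.
681 hashes to 5; slot 5 is free -> place at 5.
751 hashes to 10; slot 10 is free -> place at 10.
581 hashes to 9; slot 9 is free -> place at 9.
834 hashes to 2; slot 2 is free -> place at 2.
750 hashes to 9, h2=7; 9 taken -> place at 3.
620 hashes to 9, h2=9; 9,5 taken -> place at 1.
334 hashes to 9, h2=11; 9 taken -> place at 7.
Table: [546, 620, 834, 750, -, 681, -, 334, -, 581, 751, -, -]

3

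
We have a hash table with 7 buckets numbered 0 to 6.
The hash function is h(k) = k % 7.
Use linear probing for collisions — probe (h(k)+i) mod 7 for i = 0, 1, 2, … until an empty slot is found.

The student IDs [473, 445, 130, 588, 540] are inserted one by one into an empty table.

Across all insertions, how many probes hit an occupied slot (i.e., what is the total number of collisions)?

473: h=4 -> slot 4
445: h=4, probe 4,5 -> slot 5
130: h=4, probe 4,5,6 -> slot 6
588: h=0 -> slot 0
540: h=1 -> slot 1
Table: [588, 540, -, -, 473, 445, 130]

3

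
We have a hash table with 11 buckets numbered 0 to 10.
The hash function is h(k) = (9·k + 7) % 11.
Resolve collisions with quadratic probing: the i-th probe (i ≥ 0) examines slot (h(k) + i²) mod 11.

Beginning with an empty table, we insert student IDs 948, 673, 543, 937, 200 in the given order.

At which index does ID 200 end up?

1

948 hashes to 3; slot 3 is free -> place at 3.
673 hashes to 3; 3 taken -> place at 4.
543 hashes to 10; slot 10 is free -> place at 10.
937 hashes to 3; 3,4 taken -> place at 7.
200 hashes to 3; 3,4,7 taken -> place at 1.
Table: [_, 200, _, 948, 673, _, _, 937, _, _, 543]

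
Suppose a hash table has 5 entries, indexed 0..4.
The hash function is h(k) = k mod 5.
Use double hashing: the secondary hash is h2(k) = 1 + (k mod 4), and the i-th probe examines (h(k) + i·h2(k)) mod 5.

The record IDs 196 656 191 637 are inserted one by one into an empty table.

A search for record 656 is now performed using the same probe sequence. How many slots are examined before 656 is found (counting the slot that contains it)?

2

196 hashes to 1; slot 1 is free → place at 1.
656 hashes to 1, h2=1; 1 taken → place at 2.
191 hashes to 1, h2=4; 1 taken → place at 0.
637 hashes to 2, h2=2; 2 taken → place at 4.
Table: [191, 196, 656, ., 637]
Lookup 656: h=1, h2=1, probe 1,2 → found at 2.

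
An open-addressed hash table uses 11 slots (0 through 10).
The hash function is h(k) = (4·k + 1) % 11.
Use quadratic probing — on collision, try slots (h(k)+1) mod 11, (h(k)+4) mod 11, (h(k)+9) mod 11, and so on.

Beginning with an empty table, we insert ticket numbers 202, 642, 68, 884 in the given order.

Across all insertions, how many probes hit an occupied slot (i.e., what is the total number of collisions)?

202 hashes to 6; slot 6 is free => place at 6.
642 hashes to 6; 6 taken => place at 7.
68 hashes to 9; slot 9 is free => place at 9.
884 hashes to 6; 6,7 taken => place at 10.
Table: [., ., ., ., ., ., 202, 642, ., 68, 884]

3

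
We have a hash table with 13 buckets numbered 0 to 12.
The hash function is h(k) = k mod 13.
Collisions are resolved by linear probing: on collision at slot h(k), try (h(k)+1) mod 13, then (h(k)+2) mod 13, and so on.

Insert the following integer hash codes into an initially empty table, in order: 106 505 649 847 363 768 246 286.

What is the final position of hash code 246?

4

106: h=2 => slot 2
505: h=11 => slot 11
649: h=12 => slot 12
847: h=2, probe 2,3 => slot 3
363: h=12, probe 12,0 => slot 0
768: h=1 => slot 1
246: h=12, probe 12,0,1,2,3,4 => slot 4
286: h=0, probe 0,1,2,3,4,5 => slot 5
Table: [363, 768, 106, 847, 246, 286, —, —, —, —, —, 505, 649]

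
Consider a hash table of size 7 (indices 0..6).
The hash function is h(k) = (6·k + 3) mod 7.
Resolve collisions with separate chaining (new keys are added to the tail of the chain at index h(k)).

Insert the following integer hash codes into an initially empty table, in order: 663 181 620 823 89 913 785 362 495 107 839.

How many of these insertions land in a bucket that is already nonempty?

5

663 -> bucket 5
181 -> bucket 4
620 -> bucket 6
823 -> bucket 6 (collision)
89 -> bucket 5 (collision)
913 -> bucket 0
785 -> bucket 2
362 -> bucket 5 (collision)
495 -> bucket 5 (collision)
107 -> bucket 1
839 -> bucket 4 (collision)
Final buckets:
0: 913
1: 107
2: 785
3: -
4: 181 -> 839
5: 663 -> 89 -> 362 -> 495
6: 620 -> 823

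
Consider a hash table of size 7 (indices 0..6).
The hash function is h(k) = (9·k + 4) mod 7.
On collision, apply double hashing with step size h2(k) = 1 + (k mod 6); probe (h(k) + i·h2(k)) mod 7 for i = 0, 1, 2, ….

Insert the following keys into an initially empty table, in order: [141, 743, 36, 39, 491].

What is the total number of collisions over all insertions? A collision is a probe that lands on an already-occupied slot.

5

Insert 141: h=6, slot 6 empty → index 6.
Insert 743: h=6, h2=6, slot 6 occupied → index 5.
Insert 36: h=6, h2=1, slot 6 occupied → index 0.
Insert 39: h=5, h2=4, slot 5 occupied → index 2.
Insert 491: h=6, h2=6, slots 6,5 occupied → index 4.
Table: [36, —, 39, —, 491, 743, 141]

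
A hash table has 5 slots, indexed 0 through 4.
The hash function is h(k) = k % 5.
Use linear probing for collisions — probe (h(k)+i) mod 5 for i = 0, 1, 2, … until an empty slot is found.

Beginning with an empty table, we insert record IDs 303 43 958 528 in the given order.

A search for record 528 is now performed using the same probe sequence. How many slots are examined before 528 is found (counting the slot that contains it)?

Insert 303: h=3, slot 3 empty -> index 3.
Insert 43: h=3, slot 3 occupied -> index 4.
Insert 958: h=3, slots 3,4 occupied -> index 0.
Insert 528: h=3, slots 3,4,0 occupied -> index 1.
Table: [958, 528, -, 303, 43]
Lookup 528: h=3, probe 3,4,0,1 → found at 1.

4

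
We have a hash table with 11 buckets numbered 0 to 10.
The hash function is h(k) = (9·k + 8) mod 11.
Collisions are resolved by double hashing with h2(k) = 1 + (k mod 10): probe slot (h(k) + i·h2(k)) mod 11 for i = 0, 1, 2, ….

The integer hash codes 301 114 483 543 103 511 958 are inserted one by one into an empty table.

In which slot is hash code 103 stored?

8

301 hashes to 0; slot 0 is free => place at 0.
114 hashes to 0, h2=5; 0 taken => place at 5.
483 hashes to 10; slot 10 is free => place at 10.
543 hashes to 0, h2=4; 0 taken => place at 4.
103 hashes to 0, h2=4; 0,4 taken => place at 8.
511 hashes to 9; slot 9 is free => place at 9.
958 hashes to 6; slot 6 is free => place at 6.
Table: [301, ., ., ., 543, 114, 958, ., 103, 511, 483]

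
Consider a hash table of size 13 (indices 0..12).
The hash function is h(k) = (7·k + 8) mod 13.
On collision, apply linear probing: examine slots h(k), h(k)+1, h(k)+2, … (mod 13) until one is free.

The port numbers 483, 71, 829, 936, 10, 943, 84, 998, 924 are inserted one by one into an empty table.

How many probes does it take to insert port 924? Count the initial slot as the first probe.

2

Insert 483: h=9, slot 9 empty -> index 9.
Insert 71: h=11, slot 11 empty -> index 11.
Insert 829: h=0, slot 0 empty -> index 0.
Insert 936: h=8, slot 8 empty -> index 8.
Insert 10: h=0, slot 0 occupied -> index 1.
Insert 943: h=5, slot 5 empty -> index 5.
Insert 84: h=11, slot 11 occupied -> index 12.
Insert 998: h=0, slots 0,1 occupied -> index 2.
Insert 924: h=2, slot 2 occupied -> index 3.
Table: [829, 10, 998, 924, _, 943, _, _, 936, 483, _, 71, 84]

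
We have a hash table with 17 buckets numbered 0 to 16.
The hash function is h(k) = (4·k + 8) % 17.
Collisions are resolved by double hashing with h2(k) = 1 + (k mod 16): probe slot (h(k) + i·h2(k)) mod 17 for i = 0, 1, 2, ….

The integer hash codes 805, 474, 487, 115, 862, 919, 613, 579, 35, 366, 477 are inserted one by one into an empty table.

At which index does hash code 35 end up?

3

805 hashes to 15; slot 15 is free → place at 15.
474 hashes to 0; slot 0 is free → place at 0.
487 hashes to 1; slot 1 is free → place at 1.
115 hashes to 9; slot 9 is free → place at 9.
862 hashes to 5; slot 5 is free → place at 5.
919 hashes to 12; slot 12 is free → place at 12.
613 hashes to 12, h2=6; 12,1 taken → place at 7.
579 hashes to 12, h2=4; 12 taken → place at 16.
35 hashes to 12, h2=4; 12,16 taken → place at 3.
366 hashes to 10; slot 10 is free → place at 10.
477 hashes to 12, h2=14; 12,9 taken → place at 6.
Table: [474, 487, —, 35, —, 862, 477, 613, —, 115, 366, —, 919, —, —, 805, 579]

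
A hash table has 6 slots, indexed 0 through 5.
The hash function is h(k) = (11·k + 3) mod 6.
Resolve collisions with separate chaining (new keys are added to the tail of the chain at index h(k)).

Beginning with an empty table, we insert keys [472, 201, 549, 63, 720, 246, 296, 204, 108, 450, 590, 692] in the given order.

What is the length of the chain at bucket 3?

472 -> bucket 5
201 -> bucket 0
549 -> bucket 0 (collision)
63 -> bucket 0 (collision)
720 -> bucket 3
246 -> bucket 3 (collision)
296 -> bucket 1
204 -> bucket 3 (collision)
108 -> bucket 3 (collision)
450 -> bucket 3 (collision)
590 -> bucket 1 (collision)
692 -> bucket 1 (collision)
Final buckets:
0: 201 -> 549 -> 63
1: 296 -> 590 -> 692
2: —
3: 720 -> 246 -> 204 -> 108 -> 450
4: —
5: 472

5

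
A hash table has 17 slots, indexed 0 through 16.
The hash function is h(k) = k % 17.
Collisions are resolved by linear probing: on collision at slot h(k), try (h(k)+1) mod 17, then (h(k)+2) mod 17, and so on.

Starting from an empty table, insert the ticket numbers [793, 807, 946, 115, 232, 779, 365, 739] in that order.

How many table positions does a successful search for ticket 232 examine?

793: h=11 → slot 11
807: h=8 → slot 8
946: h=11, probe 11,12 → slot 12
115: h=13 → slot 13
232: h=11, probe 11,12,13,14 → slot 14
779: h=14, probe 14,15 → slot 15
365: h=8, probe 8,9 → slot 9
739: h=8, probe 8,9,10 → slot 10
Table: [-, -, -, -, -, -, -, -, 807, 365, 739, 793, 946, 115, 232, 779, -]
Lookup 232: h=11, probe 11,12,13,14 → found at 14.

4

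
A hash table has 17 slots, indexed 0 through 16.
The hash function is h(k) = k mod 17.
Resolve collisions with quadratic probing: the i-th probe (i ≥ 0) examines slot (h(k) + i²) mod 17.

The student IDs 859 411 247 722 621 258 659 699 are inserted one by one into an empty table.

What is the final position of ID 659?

14

859 hashes to 9; slot 9 is free => place at 9.
411 hashes to 3; slot 3 is free => place at 3.
247 hashes to 9; 9 taken => place at 10.
722 hashes to 8; slot 8 is free => place at 8.
621 hashes to 9; 9,10 taken => place at 13.
258 hashes to 3; 3 taken => place at 4.
659 hashes to 13; 13 taken => place at 14.
699 hashes to 2; slot 2 is free => place at 2.
Table: [∅, ∅, 699, 411, 258, ∅, ∅, ∅, 722, 859, 247, ∅, ∅, 621, 659, ∅, ∅]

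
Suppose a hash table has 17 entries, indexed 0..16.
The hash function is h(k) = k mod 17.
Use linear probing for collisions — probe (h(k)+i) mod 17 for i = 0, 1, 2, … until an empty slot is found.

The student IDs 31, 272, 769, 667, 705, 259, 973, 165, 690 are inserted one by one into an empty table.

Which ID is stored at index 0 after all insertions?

272

31 hashes to 14; slot 14 is free -> place at 14.
272 hashes to 0; slot 0 is free -> place at 0.
769 hashes to 4; slot 4 is free -> place at 4.
667 hashes to 4; 4 taken -> place at 5.
705 hashes to 8; slot 8 is free -> place at 8.
259 hashes to 4; 4,5 taken -> place at 6.
973 hashes to 4; 4,5,6 taken -> place at 7.
165 hashes to 12; slot 12 is free -> place at 12.
690 hashes to 10; slot 10 is free -> place at 10.
Table: [272, _, _, _, 769, 667, 259, 973, 705, _, 690, _, 165, _, 31, _, _]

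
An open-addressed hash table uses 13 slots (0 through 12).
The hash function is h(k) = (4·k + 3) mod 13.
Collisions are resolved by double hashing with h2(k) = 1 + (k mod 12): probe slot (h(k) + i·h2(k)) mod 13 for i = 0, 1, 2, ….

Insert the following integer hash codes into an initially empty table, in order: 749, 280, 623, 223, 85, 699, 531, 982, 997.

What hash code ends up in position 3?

749 hashes to 9; slot 9 is free → place at 9.
280 hashes to 5; slot 5 is free → place at 5.
623 hashes to 12; slot 12 is free → place at 12.
223 hashes to 11; slot 11 is free → place at 11.
85 hashes to 5, h2=2; 5 taken → place at 7.
699 hashes to 4; slot 4 is free → place at 4.
531 hashes to 8; slot 8 is free → place at 8.
982 hashes to 5, h2=11; 5 taken → place at 3.
997 hashes to 0; slot 0 is free → place at 0.
Table: [997, ∅, ∅, 982, 699, 280, ∅, 85, 531, 749, ∅, 223, 623]

982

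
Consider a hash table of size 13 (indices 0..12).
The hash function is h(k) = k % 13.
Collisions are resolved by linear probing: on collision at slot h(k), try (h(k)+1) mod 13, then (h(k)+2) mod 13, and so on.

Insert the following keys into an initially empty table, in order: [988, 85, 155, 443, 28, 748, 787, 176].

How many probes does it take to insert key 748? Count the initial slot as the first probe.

Insert 988: h=0, slot 0 empty => index 0.
Insert 85: h=7, slot 7 empty => index 7.
Insert 155: h=12, slot 12 empty => index 12.
Insert 443: h=1, slot 1 empty => index 1.
Insert 28: h=2, slot 2 empty => index 2.
Insert 748: h=7, slot 7 occupied => index 8.
Insert 787: h=7, slots 7,8 occupied => index 9.
Insert 176: h=7, slots 7,8,9 occupied => index 10.
Table: [988, 443, 28, ∅, ∅, ∅, ∅, 85, 748, 787, 176, ∅, 155]

2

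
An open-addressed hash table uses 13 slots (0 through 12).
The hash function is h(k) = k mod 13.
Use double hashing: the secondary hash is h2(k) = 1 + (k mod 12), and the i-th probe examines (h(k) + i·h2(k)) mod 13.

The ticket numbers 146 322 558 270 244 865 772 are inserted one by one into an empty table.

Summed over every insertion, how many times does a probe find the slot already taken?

146: h=3 -> slot 3
322: h=10 -> slot 10
558: h=12 -> slot 12
270: h=10, h2=7, probe 10,4 -> slot 4
244: h=10, h2=5, probe 10,2 -> slot 2
865: h=7 -> slot 7
772: h=5 -> slot 5
Table: [∅, ∅, 244, 146, 270, 772, ∅, 865, ∅, ∅, 322, ∅, 558]

2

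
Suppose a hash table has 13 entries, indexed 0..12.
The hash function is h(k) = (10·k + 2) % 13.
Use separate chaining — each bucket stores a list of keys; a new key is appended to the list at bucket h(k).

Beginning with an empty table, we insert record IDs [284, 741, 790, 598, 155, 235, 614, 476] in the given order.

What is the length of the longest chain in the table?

2

284 -> bucket 8
741 -> bucket 2
790 -> bucket 11
598 -> bucket 2 (collision)
155 -> bucket 5
235 -> bucket 12
614 -> bucket 6
476 -> bucket 4
Final buckets:
0: -
1: -
2: 741 -> 598
3: -
4: 476
5: 155
6: 614
7: -
8: 284
9: -
10: -
11: 790
12: 235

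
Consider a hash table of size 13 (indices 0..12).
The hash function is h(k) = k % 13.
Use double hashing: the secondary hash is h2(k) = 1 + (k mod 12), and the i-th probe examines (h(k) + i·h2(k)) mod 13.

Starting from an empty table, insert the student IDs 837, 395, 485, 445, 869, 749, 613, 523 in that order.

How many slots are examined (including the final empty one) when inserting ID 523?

3

837 hashes to 5; slot 5 is free -> place at 5.
395 hashes to 5, h2=12; 5 taken -> place at 4.
485 hashes to 4, h2=6; 4 taken -> place at 10.
445 hashes to 3; slot 3 is free -> place at 3.
869 hashes to 11; slot 11 is free -> place at 11.
749 hashes to 8; slot 8 is free -> place at 8.
613 hashes to 2; slot 2 is free -> place at 2.
523 hashes to 3, h2=8; 3,11 taken -> place at 6.
Table: [-, -, 613, 445, 395, 837, 523, -, 749, -, 485, 869, -]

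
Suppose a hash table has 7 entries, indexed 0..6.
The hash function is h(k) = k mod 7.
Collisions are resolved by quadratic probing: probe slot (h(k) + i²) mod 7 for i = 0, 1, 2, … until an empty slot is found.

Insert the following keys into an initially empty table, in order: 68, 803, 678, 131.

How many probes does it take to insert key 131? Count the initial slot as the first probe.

68 hashes to 5; slot 5 is free -> place at 5.
803 hashes to 5; 5 taken -> place at 6.
678 hashes to 6; 6 taken -> place at 0.
131 hashes to 5; 5,6 taken -> place at 2.
Table: [678, —, 131, —, —, 68, 803]

3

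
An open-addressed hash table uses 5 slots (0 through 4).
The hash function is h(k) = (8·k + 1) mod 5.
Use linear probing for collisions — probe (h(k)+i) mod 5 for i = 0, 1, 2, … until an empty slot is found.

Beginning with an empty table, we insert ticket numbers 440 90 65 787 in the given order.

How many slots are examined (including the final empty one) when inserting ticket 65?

440 hashes to 1; slot 1 is free -> place at 1.
90 hashes to 1; 1 taken -> place at 2.
65 hashes to 1; 1,2 taken -> place at 3.
787 hashes to 2; 2,3 taken -> place at 4.
Table: [-, 440, 90, 65, 787]

3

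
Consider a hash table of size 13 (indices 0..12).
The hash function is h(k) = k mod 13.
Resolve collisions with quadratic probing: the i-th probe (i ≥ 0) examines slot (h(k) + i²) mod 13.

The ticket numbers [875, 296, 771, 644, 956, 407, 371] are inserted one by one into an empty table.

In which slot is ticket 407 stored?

0

Insert 875: h=4, slot 4 empty → index 4.
Insert 296: h=10, slot 10 empty → index 10.
Insert 771: h=4, slot 4 occupied → index 5.
Insert 644: h=7, slot 7 empty → index 7.
Insert 956: h=7, slot 7 occupied → index 8.
Insert 407: h=4, slots 4,5,8 occupied → index 0.
Insert 371: h=7, slots 7,8 occupied → index 11.
Table: [407, ∅, ∅, ∅, 875, 771, ∅, 644, 956, ∅, 296, 371, ∅]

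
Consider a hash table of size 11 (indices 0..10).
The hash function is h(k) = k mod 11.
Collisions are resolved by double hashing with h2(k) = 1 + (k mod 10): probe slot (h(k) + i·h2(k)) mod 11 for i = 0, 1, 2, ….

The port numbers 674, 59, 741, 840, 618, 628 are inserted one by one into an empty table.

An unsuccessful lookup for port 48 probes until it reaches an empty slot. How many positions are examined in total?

3

674: h=3 -> slot 3
59: h=4 -> slot 4
741: h=4, h2=2, probe 4,6 -> slot 6
840: h=4, h2=1, probe 4,5 -> slot 5
618: h=2 -> slot 2
628: h=1 -> slot 1
Table: [∅, 628, 618, 674, 59, 840, 741, ∅, ∅, ∅, ∅]
Lookup 48: h=4, h2=9, probe 4,2,0 → slot 0 empty, not found.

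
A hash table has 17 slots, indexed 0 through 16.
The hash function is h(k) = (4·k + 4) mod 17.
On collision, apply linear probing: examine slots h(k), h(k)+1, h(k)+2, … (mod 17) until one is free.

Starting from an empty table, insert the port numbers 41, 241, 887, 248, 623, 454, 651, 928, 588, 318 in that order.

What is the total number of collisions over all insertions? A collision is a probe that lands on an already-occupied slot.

Insert 41: h=15, slot 15 empty → index 15.
Insert 241: h=16, slot 16 empty → index 16.
Insert 887: h=16, slot 16 occupied → index 0.
Insert 248: h=10, slot 10 empty → index 10.
Insert 623: h=14, slot 14 empty → index 14.
Insert 454: h=1, slot 1 empty → index 1.
Insert 651: h=7, slot 7 empty → index 7.
Insert 928: h=10, slot 10 occupied → index 11.
Insert 588: h=10, slots 10,11 occupied → index 12.
Insert 318: h=1, slot 1 occupied → index 2.
Table: [887, 454, 318, ., ., ., ., 651, ., ., 248, 928, 588, ., 623, 41, 241]

5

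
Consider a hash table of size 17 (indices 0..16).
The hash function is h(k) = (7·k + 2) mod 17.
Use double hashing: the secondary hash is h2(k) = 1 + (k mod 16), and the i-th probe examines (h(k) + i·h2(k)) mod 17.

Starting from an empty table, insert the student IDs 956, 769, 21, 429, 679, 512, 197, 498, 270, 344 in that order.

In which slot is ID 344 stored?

14

956: h=13 => slot 13
769: h=13, h2=2, probe 13,15 => slot 15
21: h=13, h2=6, probe 13,2 => slot 2
429: h=13, h2=14, probe 13,10 => slot 10
679: h=12 => slot 12
512: h=16 => slot 16
197: h=4 => slot 4
498: h=3 => slot 3
270: h=5 => slot 5
344: h=13, h2=9, probe 13,5,14 => slot 14
Table: [-, -, 21, 498, 197, 270, -, -, -, -, 429, -, 679, 956, 344, 769, 512]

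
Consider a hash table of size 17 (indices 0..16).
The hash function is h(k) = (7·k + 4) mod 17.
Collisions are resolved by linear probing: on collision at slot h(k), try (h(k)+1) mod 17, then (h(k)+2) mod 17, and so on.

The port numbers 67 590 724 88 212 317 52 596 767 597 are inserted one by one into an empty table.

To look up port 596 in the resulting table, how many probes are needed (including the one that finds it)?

2

Insert 67: h=14, slot 14 empty → index 14.
Insert 590: h=3, slot 3 empty → index 3.
Insert 724: h=6, slot 6 empty → index 6.
Insert 88: h=8, slot 8 empty → index 8.
Insert 212: h=9, slot 9 empty → index 9.
Insert 317: h=13, slot 13 empty → index 13.
Insert 52: h=11, slot 11 empty → index 11.
Insert 596: h=11, slot 11 occupied → index 12.
Insert 767: h=1, slot 1 empty → index 1.
Insert 597: h=1, slot 1 occupied → index 2.
Table: [-, 767, 597, 590, -, -, 724, -, 88, 212, -, 52, 596, 317, 67, -, -]
Lookup 596: h=11, probe 11,12 → found at 12.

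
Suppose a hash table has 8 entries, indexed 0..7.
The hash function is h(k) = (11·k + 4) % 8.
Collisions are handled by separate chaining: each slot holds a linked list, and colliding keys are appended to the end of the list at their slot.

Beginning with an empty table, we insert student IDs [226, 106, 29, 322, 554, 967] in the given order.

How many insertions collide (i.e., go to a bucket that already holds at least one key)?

226 → bucket 2
106 → bucket 2 (collision)
29 → bucket 3
322 → bucket 2 (collision)
554 → bucket 2 (collision)
967 → bucket 1
Final buckets:
0: -
1: 967
2: 226 -> 106 -> 322 -> 554
3: 29
4: -
5: -
6: -
7: -

3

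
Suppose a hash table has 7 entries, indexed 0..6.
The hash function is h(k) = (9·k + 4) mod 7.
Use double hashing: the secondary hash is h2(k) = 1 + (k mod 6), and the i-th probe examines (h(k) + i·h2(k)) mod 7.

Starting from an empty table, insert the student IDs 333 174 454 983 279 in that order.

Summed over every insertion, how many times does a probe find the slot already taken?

333 hashes to 5; slot 5 is free -> place at 5.
174 hashes to 2; slot 2 is free -> place at 2.
454 hashes to 2, h2=5; 2 taken -> place at 0.
983 hashes to 3; slot 3 is free -> place at 3.
279 hashes to 2, h2=4; 2 taken -> place at 6.
Table: [454, ., 174, 983, ., 333, 279]

2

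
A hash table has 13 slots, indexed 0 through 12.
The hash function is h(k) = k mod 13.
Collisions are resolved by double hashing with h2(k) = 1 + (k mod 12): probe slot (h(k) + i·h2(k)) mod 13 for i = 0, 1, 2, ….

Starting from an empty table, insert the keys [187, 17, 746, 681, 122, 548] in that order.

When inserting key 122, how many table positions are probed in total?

187: h=5 => slot 5
17: h=4 => slot 4
746: h=5, h2=3, probe 5,8 => slot 8
681: h=5, h2=10, probe 5,2 => slot 2
122: h=5, h2=3, probe 5,8,11 => slot 11
548: h=2, h2=9, probe 2,11,7 => slot 7
Table: [_, _, 681, _, 17, 187, _, 548, 746, _, _, 122, _]

3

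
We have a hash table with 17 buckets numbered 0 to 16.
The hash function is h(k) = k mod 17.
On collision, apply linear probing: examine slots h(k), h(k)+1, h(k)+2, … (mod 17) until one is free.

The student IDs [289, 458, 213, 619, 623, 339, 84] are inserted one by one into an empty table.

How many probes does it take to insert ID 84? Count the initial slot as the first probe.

4

Insert 289: h=0, slot 0 empty -> index 0.
Insert 458: h=16, slot 16 empty -> index 16.
Insert 213: h=9, slot 9 empty -> index 9.
Insert 619: h=7, slot 7 empty -> index 7.
Insert 623: h=11, slot 11 empty -> index 11.
Insert 339: h=16, slots 16,0 occupied -> index 1.
Insert 84: h=16, slots 16,0,1 occupied -> index 2.
Table: [289, 339, 84, _, _, _, _, 619, _, 213, _, 623, _, _, _, _, 458]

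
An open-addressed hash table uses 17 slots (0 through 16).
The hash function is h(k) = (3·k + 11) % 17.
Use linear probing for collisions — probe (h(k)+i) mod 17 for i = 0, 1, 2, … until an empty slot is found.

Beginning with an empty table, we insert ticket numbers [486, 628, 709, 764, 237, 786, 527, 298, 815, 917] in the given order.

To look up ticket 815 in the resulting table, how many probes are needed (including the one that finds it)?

Insert 486: h=7, slot 7 empty → index 7.
Insert 628: h=8, slot 8 empty → index 8.
Insert 709: h=13, slot 13 empty → index 13.
Insert 764: h=8, slot 8 occupied → index 9.
Insert 237: h=8, slots 8,9 occupied → index 10.
Insert 786: h=6, slot 6 empty → index 6.
Insert 527: h=11, slot 11 empty → index 11.
Insert 298: h=4, slot 4 empty → index 4.
Insert 815: h=8, slots 8,9,10,11 occupied → index 12.
Insert 917: h=8, slots 8,9,10,11,12,13 occupied → index 14.
Table: [-, -, -, -, 298, -, 786, 486, 628, 764, 237, 527, 815, 709, 917, -, -]
Lookup 815: h=8, probe 8,9,10,11,12 → found at 12.

5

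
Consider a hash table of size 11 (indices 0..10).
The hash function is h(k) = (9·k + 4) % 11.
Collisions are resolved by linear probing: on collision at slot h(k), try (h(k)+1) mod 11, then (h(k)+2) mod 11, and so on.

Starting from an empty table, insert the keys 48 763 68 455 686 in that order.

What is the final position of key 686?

48 hashes to 7; slot 7 is free => place at 7.
763 hashes to 7; 7 taken => place at 8.
68 hashes to 0; slot 0 is free => place at 0.
455 hashes to 7; 7,8 taken => place at 9.
686 hashes to 7; 7,8,9 taken => place at 10.
Table: [68, _, _, _, _, _, _, 48, 763, 455, 686]

10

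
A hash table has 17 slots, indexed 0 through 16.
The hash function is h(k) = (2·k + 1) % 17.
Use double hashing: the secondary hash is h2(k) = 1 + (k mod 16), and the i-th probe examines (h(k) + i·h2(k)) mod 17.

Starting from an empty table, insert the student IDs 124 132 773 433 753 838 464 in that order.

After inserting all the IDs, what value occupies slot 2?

Insert 124: h=11, slot 11 empty → index 11.
Insert 132: h=10, slot 10 empty → index 10.
Insert 773: h=0, slot 0 empty → index 0.
Insert 433: h=0, h2=2, slot 0 occupied → index 2.
Insert 753: h=11, h2=2, slot 11 occupied → index 13.
Insert 838: h=11, h2=7, slot 11 occupied → index 1.
Insert 464: h=11, h2=1, slot 11 occupied → index 12.
Table: [773, 838, 433, -, -, -, -, -, -, -, 132, 124, 464, 753, -, -, -]

433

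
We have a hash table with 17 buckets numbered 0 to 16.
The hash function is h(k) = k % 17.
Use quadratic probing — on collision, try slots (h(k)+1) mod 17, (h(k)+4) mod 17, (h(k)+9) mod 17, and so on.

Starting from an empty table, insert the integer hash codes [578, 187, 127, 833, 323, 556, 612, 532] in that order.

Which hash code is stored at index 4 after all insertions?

578 hashes to 0; slot 0 is free => place at 0.
187 hashes to 0; 0 taken => place at 1.
127 hashes to 8; slot 8 is free => place at 8.
833 hashes to 0; 0,1 taken => place at 4.
323 hashes to 0; 0,1,4 taken => place at 9.
556 hashes to 12; slot 12 is free => place at 12.
612 hashes to 0; 0,1,4,9 taken => place at 16.
532 hashes to 5; slot 5 is free => place at 5.
Table: [578, 187, ∅, ∅, 833, 532, ∅, ∅, 127, 323, ∅, ∅, 556, ∅, ∅, ∅, 612]

833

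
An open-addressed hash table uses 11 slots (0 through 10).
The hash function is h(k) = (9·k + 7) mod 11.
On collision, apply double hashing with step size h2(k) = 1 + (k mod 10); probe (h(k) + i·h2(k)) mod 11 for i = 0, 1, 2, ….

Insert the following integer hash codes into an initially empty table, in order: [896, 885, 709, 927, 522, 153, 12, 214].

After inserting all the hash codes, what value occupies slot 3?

896: h=8 -> slot 8
885: h=8, h2=6, probe 8,3 -> slot 3
709: h=8, h2=10, probe 8,7 -> slot 7
927: h=1 -> slot 1
522: h=8, h2=3, probe 8,0 -> slot 0
153: h=9 -> slot 9
12: h=5 -> slot 5
214: h=8, h2=5, probe 8,2 -> slot 2
Table: [522, 927, 214, 885, _, 12, _, 709, 896, 153, _]

885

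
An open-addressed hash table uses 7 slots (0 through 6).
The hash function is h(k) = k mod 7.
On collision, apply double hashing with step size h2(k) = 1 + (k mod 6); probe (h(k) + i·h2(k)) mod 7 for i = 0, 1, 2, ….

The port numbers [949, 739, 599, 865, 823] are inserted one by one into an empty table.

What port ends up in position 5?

949 hashes to 4; slot 4 is free → place at 4.
739 hashes to 4, h2=2; 4 taken → place at 6.
599 hashes to 4, h2=6; 4 taken → place at 3.
865 hashes to 4, h2=2; 4,6 taken → place at 1.
823 hashes to 4, h2=2; 4,6,1,3 taken → place at 5.
Table: [∅, 865, ∅, 599, 949, 823, 739]

823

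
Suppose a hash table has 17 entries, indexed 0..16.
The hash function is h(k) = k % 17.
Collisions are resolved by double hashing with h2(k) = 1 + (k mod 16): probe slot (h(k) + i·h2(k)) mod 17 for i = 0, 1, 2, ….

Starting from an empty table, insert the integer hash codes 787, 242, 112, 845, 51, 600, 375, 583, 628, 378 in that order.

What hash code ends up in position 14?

787 hashes to 5; slot 5 is free → place at 5.
242 hashes to 4; slot 4 is free → place at 4.
112 hashes to 10; slot 10 is free → place at 10.
845 hashes to 12; slot 12 is free → place at 12.
51 hashes to 0; slot 0 is free → place at 0.
600 hashes to 5, h2=9; 5 taken → place at 14.
375 hashes to 1; slot 1 is free → place at 1.
583 hashes to 5, h2=8; 5 taken → place at 13.
628 hashes to 16; slot 16 is free → place at 16.
378 hashes to 4, h2=11; 4 taken → place at 15.
Table: [51, 375, -, -, 242, 787, -, -, -, -, 112, -, 845, 583, 600, 378, 628]

600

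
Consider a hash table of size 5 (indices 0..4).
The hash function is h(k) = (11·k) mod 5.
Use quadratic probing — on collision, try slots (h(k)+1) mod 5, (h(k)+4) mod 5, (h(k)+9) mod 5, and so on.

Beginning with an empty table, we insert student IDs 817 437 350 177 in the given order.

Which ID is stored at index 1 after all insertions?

177

817 hashes to 2; slot 2 is free => place at 2.
437 hashes to 2; 2 taken => place at 3.
350 hashes to 0; slot 0 is free => place at 0.
177 hashes to 2; 2,3 taken => place at 1.
Table: [350, 177, 817, 437, .]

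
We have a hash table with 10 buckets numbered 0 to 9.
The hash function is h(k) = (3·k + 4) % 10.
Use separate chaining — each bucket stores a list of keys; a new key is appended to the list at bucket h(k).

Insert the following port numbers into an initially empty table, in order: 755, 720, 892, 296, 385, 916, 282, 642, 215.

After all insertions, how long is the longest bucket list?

3

Insert 755: h=9, bucket 9 empty → new chain.
Insert 720: h=4, bucket 4 empty → new chain.
Insert 892: h=0, bucket 0 empty → new chain.
Insert 296: h=2, bucket 2 empty → new chain.
Insert 385: h=9, bucket 9 nonempty → append to chain.
Insert 916: h=2, bucket 2 nonempty → append to chain.
Insert 282: h=0, bucket 0 nonempty → append to chain.
Insert 642: h=0, bucket 0 nonempty → append to chain.
Insert 215: h=9, bucket 9 nonempty → append to chain.
Final buckets:
0: 892 -> 282 -> 642
1: -
2: 296 -> 916
3: -
4: 720
5: -
6: -
7: -
8: -
9: 755 -> 385 -> 215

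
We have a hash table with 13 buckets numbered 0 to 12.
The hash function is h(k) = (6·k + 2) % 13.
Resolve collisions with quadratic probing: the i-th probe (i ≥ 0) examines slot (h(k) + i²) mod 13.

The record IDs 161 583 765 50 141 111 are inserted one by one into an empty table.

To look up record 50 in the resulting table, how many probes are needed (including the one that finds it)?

3

161: h=6 -> slot 6
583: h=3 -> slot 3
765: h=3, probe 3,4 -> slot 4
50: h=3, probe 3,4,7 -> slot 7
141: h=3, probe 3,4,7,12 -> slot 12
111: h=5 -> slot 5
Table: [—, —, —, 583, 765, 111, 161, 50, —, —, —, —, 141]
Lookup 50: h=3, probe 3,4,7 → found at 7.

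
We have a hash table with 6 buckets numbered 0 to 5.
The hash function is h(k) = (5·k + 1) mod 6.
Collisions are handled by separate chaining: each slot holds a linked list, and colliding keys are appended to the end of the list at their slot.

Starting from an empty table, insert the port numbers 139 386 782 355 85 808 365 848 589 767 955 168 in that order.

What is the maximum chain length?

Insert 139: h=0, bucket 0 empty -> new chain.
Insert 386: h=5, bucket 5 empty -> new chain.
Insert 782: h=5, bucket 5 nonempty -> append to chain.
Insert 355: h=0, bucket 0 nonempty -> append to chain.
Insert 85: h=0, bucket 0 nonempty -> append to chain.
Insert 808: h=3, bucket 3 empty -> new chain.
Insert 365: h=2, bucket 2 empty -> new chain.
Insert 848: h=5, bucket 5 nonempty -> append to chain.
Insert 589: h=0, bucket 0 nonempty -> append to chain.
Insert 767: h=2, bucket 2 nonempty -> append to chain.
Insert 955: h=0, bucket 0 nonempty -> append to chain.
Insert 168: h=1, bucket 1 empty -> new chain.
Final buckets:
0: 139 -> 355 -> 85 -> 589 -> 955
1: 168
2: 365 -> 767
3: 808
4: _
5: 386 -> 782 -> 848

5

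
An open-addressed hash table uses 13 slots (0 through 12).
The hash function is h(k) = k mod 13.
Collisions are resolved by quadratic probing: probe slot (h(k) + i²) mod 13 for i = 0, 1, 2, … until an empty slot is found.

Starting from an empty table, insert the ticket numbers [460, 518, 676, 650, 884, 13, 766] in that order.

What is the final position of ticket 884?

4

460: h=5 → slot 5
518: h=11 → slot 11
676: h=0 → slot 0
650: h=0, probe 0,1 → slot 1
884: h=0, probe 0,1,4 → slot 4
13: h=0, probe 0,1,4,9 → slot 9
766: h=12 → slot 12
Table: [676, 650, ., ., 884, 460, ., ., ., 13, ., 518, 766]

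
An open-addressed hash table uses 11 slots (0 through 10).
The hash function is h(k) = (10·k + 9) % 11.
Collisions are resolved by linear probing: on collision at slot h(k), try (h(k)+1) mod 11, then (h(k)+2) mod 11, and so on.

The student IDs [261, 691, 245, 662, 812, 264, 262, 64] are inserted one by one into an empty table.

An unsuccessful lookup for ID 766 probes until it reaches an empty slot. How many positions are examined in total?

4

261: h=1 → slot 1
691: h=0 → slot 0
245: h=6 → slot 6
662: h=7 → slot 7
812: h=0, probe 0,1,2 → slot 2
264: h=9 → slot 9
262: h=0, probe 0,1,2,3 → slot 3
64: h=0, probe 0,1,2,3,4 → slot 4
Table: [691, 261, 812, 262, 64, —, 245, 662, —, 264, —]
Lookup 766: h=2, probe 2,3,4,5 → slot 5 empty, not found.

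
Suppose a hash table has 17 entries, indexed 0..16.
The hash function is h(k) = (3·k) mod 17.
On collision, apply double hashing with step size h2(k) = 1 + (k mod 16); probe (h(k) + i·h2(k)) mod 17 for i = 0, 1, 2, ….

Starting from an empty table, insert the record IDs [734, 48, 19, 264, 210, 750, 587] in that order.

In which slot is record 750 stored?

Insert 734: h=9, slot 9 empty → index 9.
Insert 48: h=8, slot 8 empty → index 8.
Insert 19: h=6, slot 6 empty → index 6.
Insert 264: h=10, slot 10 empty → index 10.
Insert 210: h=1, slot 1 empty → index 1.
Insert 750: h=6, h2=15, slot 6 occupied → index 4.
Insert 587: h=10, h2=12, slot 10 occupied → index 5.
Table: [—, 210, —, —, 750, 587, 19, —, 48, 734, 264, —, —, —, —, —, —]

4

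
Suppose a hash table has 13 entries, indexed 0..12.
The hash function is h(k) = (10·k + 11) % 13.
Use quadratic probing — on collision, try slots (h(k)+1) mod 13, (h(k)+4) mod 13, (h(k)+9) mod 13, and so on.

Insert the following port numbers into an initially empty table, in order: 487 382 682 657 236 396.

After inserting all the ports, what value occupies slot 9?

487: h=6 → slot 6
382: h=9 → slot 9
682: h=6, probe 6,7 → slot 7
657: h=3 → slot 3
236: h=5 → slot 5
396: h=6, probe 6,7,10 → slot 10
Table: [∅, ∅, ∅, 657, ∅, 236, 487, 682, ∅, 382, 396, ∅, ∅]

382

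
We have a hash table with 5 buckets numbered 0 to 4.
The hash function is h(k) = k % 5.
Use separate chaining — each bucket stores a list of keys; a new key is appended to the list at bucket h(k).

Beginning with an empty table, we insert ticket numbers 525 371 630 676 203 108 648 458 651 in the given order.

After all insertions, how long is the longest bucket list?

4

Insert 525: h=0, bucket 0 empty -> new chain.
Insert 371: h=1, bucket 1 empty -> new chain.
Insert 630: h=0, bucket 0 nonempty -> append to chain.
Insert 676: h=1, bucket 1 nonempty -> append to chain.
Insert 203: h=3, bucket 3 empty -> new chain.
Insert 108: h=3, bucket 3 nonempty -> append to chain.
Insert 648: h=3, bucket 3 nonempty -> append to chain.
Insert 458: h=3, bucket 3 nonempty -> append to chain.
Insert 651: h=1, bucket 1 nonempty -> append to chain.
Final buckets:
0: 525 -> 630
1: 371 -> 676 -> 651
2: ∅
3: 203 -> 108 -> 648 -> 458
4: ∅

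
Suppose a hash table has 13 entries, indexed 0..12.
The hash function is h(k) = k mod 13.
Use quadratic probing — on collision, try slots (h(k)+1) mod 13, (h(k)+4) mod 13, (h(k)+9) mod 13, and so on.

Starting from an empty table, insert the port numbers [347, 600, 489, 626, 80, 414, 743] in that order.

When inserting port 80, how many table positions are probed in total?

Insert 347: h=9, slot 9 empty => index 9.
Insert 600: h=2, slot 2 empty => index 2.
Insert 489: h=8, slot 8 empty => index 8.
Insert 626: h=2, slot 2 occupied => index 3.
Insert 80: h=2, slots 2,3 occupied => index 6.
Insert 414: h=11, slot 11 empty => index 11.
Insert 743: h=2, slots 2,3,6,11 occupied => index 5.
Table: [-, -, 600, 626, -, 743, 80, -, 489, 347, -, 414, -]

3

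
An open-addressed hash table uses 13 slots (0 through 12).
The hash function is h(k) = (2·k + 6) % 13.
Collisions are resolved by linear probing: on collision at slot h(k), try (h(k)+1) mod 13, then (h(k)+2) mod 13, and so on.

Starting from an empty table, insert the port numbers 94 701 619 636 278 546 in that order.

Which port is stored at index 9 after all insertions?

94 hashes to 12; slot 12 is free -> place at 12.
701 hashes to 4; slot 4 is free -> place at 4.
619 hashes to 9; slot 9 is free -> place at 9.
636 hashes to 4; 4 taken -> place at 5.
278 hashes to 3; slot 3 is free -> place at 3.
546 hashes to 6; slot 6 is free -> place at 6.
Table: [∅, ∅, ∅, 278, 701, 636, 546, ∅, ∅, 619, ∅, ∅, 94]

619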